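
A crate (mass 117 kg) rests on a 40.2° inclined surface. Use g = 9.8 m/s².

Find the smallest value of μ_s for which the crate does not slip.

At the slip threshold m g sin θ = μ_s m g cos θ, so μ_s,min = tan θ.
μ_s,min = tan 40.2° = 0.845.

μ_s,min ≈ 0.845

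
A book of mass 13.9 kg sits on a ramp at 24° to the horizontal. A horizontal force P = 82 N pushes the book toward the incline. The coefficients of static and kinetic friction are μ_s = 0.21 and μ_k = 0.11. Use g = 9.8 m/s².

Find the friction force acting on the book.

f ≈ 19.5 N (down the incline)

The horizontal push has a component P sin θ into the surface, so N = m g cos θ + P sin θ = 124.4 + 33.35 = 157.8 N.
Parallel to the incline: P cos θ − m g sin θ = 74.91 − 55.41 = 19.51 N; the friction needed to balance this is 19.51 N acting down the slope.
The limit of static friction is μ_s N = 33.14 N.
Since 19.51 N is within the 33.14 N limit, the book stays put and friction is exactly 19.5 N.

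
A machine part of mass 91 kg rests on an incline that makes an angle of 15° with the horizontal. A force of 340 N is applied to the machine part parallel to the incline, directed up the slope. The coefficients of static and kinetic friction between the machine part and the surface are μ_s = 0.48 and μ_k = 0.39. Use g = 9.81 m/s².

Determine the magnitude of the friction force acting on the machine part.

f ≈ 109 N (down the incline)

The normal reaction is N = m g cos θ = 862.3 N.
For equilibrium along the incline the friction force must supply f = m g sin θ − P = 231.1 − 340 = -108.9 N (positive meaning up-slope).
Static friction can supply at most μ_s N = 413.9 N.
Since |-108.9| ≤ 413.9 N, static friction is sufficient; f equals the required value, not μ_s N.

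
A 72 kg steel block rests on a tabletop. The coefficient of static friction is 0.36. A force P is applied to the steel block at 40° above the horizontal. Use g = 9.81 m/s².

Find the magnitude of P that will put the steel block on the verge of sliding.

N = m g − P sin α (the pull lifts the steel block).
At impending slip, P cos α = μ_s N = μ_s (m g − P sin α).
Solving: P (cos α + μ_s sin α) = μ_s m g → P = 0.36×706/(cos 40° + 0.36 sin 40°) = 254/0.9974 = 255 N.

P ≈ 255 N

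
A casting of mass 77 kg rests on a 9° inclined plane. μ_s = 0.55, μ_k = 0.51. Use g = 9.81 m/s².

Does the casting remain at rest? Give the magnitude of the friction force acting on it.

N = m g cos θ = 746 N.
Down-slope weight component: m g sin θ = 118 N.
μ_s N = 410 N.
118 ≤ 410 N, so it stays put; friction = 118 N.

f ≈ 118 N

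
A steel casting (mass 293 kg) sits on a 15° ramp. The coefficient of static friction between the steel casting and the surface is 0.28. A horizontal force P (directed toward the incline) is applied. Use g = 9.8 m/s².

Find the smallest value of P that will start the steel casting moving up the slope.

P ≈ 1700 N

At impending motion up the slope, friction acts down-slope at its limit: f = μ_s N.
Perpendicular to the incline: N = m g cos θ + P sin θ.
Along the incline: P cos θ = m g sin θ + μ_s N = m g sin θ + μ_s (m g cos θ + P sin θ).
Solving, P (cos θ − μ_s sin θ) = m g (sin θ + μ_s cos θ), so P = 293×9.8×(sin 15° + 0.28 cos 15°)/(cos 15° − 0.28 sin 15°) = 2870×0.5293/0.8935 = 1700 N.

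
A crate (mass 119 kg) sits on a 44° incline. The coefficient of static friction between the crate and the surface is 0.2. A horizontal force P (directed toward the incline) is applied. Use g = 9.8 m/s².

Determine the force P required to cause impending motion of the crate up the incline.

P ≈ 1680 N

At impending motion up the slope, friction acts down-slope at its limit: f = μ_s N.
Perpendicular to the incline: N = m g cos θ + P sin θ.
Along the incline: P cos θ = m g sin θ + μ_s N = m g sin θ + μ_s (m g cos θ + P sin θ).
Solving, P (cos θ − μ_s sin θ) = m g (sin θ + μ_s cos θ), so P = 119×9.8×(sin 44° + 0.2 cos 44°)/(cos 44° − 0.2 sin 44°) = 1170×0.8385/0.5804 = 1680 N.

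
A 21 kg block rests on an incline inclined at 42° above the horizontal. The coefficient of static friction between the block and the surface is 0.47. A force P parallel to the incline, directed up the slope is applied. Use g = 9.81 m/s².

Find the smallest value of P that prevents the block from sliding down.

The block tends to slide down (tan θ > μ_s), so at the point of impending slip friction acts up-slope at its limit: f = μ_s N.
P is parallel to the surface, so N = m g cos θ = 153 N.
Along the incline: P + μ_s N = m g sin θ, so P = 138 − 0.47×153 = 65.9 N.

P_min ≈ 65.9 N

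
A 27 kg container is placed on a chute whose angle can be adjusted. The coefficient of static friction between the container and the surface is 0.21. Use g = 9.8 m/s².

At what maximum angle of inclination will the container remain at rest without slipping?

At the slip threshold, m g sin θ = μ_s · m g cos θ, so tan θ = μ_s.
θ_max = arctan(0.21) = 11.9°.

θ_max ≈ 11.9°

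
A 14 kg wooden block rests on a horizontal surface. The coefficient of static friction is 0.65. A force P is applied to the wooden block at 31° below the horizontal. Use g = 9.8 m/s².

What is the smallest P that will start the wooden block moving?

N = m g + P sin α (the push presses the wooden block into the horizontal surface).
At impending slip, P cos α = μ_s N = μ_s (m g + P sin α).
Solving: P (cos α − μ_s sin α) = μ_s m g → P = 0.65×137/(cos 31° − 0.65 sin 31°) = 89.2/0.5224 = 171 N.

P ≈ 171 N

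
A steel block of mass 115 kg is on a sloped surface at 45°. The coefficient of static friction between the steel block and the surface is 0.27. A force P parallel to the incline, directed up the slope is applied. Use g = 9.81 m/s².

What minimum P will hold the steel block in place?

P_min ≈ 582 N

The steel block tends to slide down (tan θ > μ_s), so at the point of impending slip friction acts up-slope at its limit: f = μ_s N.
P is parallel to the surface, so N = m g cos θ = 798 N.
Along the incline: P + μ_s N = m g sin θ, so P = 798 − 0.27×798 = 582 N.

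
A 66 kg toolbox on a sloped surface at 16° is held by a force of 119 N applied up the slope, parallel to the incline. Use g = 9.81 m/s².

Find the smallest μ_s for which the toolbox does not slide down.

N = m g cos θ = 622.4 N.
Friction must make up the shortfall along the incline: f = m g sin θ − P = 178.5 − 119 = 59.46 N.
At the threshold f = μ_s N, so μ_s,min = 59.46/622.4 = 0.0955.

μ_s,min ≈ 0.0955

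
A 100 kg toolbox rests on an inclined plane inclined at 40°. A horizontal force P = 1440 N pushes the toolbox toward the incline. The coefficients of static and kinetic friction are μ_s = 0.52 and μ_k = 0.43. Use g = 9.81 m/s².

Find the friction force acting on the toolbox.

Normal direction: N = m g cos θ + P sin θ = 1677 N.
Parallel to the incline: P cos θ − m g sin θ = 1103 − 630.6 = 472.5 N; the friction needed to balance this is 472.5 N acting down the slope.
Maximum static friction: μ_s N = 0.52 × 1677 = 872.1 N.
Since 472.5 N is within the 872.1 N limit, the toolbox stays put and friction is exactly 473 N.

f ≈ 473 N (down the incline)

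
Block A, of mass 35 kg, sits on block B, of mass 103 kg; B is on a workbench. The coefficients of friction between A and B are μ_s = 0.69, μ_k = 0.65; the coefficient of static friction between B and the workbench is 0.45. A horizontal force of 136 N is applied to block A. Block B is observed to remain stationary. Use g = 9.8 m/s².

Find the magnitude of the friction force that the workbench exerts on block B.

f ≈ 136 N

Between the blocks, N₁ = m_A g = 343 N.
Maximum static friction on A from B: μ_s N₁ = 0.69×343 = 236.7 N.
P = 136 N is within that limit, so A and B move together (both at rest); the A–B friction is simply f₁ = P = 136 N.
By Newton's third law B feels 136 N forward from A. With B stationary, the floor's static friction on B balances it: f₂ = 136 N (well within μ_s(m_A+m_B)g = 608.6 N).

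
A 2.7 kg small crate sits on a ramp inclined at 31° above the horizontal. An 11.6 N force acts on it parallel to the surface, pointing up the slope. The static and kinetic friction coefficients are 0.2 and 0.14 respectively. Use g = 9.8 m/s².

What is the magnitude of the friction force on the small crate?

Normal force: N = m g cos θ = 2.7 × 9.8 × cos 31° = 22.68 N.
The friction needed for equilibrium is m g sin θ − P = 13.63 − 11.6 = 2.028 N, measured positive up-slope.
Maximum static friction available: μ_s N = 0.2 × 22.68 = 4.536 N.
Since |2.028| ≤ 4.536 N, static friction is sufficient; f equals the required value, not μ_s N.

f ≈ 2.03 N (up the incline)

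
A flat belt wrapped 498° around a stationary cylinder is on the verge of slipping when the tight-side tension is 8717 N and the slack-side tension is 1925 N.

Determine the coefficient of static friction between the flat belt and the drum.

μ ≈ 0.174

T₂/T₁ = e^{μβ} → μ = ln(T₂/T₁)/β.
β = 498° = 8.692 rad.
μ = ln(8717/1925)/8.692 = ln(4.528)/8.692 = 0.174.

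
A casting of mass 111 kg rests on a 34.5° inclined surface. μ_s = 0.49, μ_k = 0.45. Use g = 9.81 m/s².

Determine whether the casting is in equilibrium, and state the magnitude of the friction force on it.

f ≈ 404 N

N = m g cos θ = 897 N.
Down-slope weight component: m g sin θ = 617 N.
μ_s N = 440 N.
617 > 440 N, so it slides; kinetic friction f = μ_k N = 0.45×897 = 404 N.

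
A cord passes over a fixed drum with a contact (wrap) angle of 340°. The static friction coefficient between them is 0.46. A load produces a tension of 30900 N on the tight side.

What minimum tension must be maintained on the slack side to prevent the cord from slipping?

Capstan equation at impending slip: T_tight/T_slack = e^{μβ}.
β = 340° = 5.934 rad; e^{μβ} = e^{0.46×5.934} = 15.33.
T_slack = T_tight / e^{μβ} = 30900 / 15.33 = 2020 N.

T_min ≈ 2020 N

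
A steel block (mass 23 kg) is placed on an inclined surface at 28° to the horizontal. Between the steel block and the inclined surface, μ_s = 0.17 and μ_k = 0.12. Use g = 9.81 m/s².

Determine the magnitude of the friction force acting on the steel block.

Normal force: N = m g cos θ = 23 × 9.81 × cos 28° = 199.2 N.
For equilibrium along the incline, friction must balance the weight component: f = m g sin θ = 105.9 N up the slope.
Maximum static friction available: μ_s N = 0.17 × 199.2 = 33.87 N.
|105.9| exceeds 33.87 N, so the steel block slips down-slope; friction is kinetic, f = μ_k N = 0.12×199.2 = 23.9 N.

f ≈ 23.9 N (up the incline)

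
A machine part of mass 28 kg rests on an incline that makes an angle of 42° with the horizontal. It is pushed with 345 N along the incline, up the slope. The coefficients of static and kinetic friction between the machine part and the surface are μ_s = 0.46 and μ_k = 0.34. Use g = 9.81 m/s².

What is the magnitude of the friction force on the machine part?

f ≈ 69.4 N (down the incline)

Perpendicular to the surface, N = m g cos θ = 28·9.81·cos 42° = 204.1 N.
For equilibrium along the incline the friction force must supply f = m g sin θ − P = 183.8 − 345 = -161.2 N (positive meaning up-slope).
The static-friction ceiling is μ_s N = 0.46 × 204.1 = 93.9 N.
Since |-161.2| > 93.9 N, static friction cannot hold it; the machine part slides up the incline and kinetic friction applies: f = μ_k N = 0.34 × 204.1 = 69.4 N.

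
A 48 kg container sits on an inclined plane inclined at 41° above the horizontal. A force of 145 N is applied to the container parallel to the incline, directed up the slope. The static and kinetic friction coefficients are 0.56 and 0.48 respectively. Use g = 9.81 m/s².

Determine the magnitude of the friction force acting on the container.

f ≈ 164 N (up the incline)

Perpendicular to the surface, N = m g cos θ = 48·9.81·cos 41° = 355.4 N.
The friction needed for equilibrium is m g sin θ − P = 308.9 − 145 = 163.9 N, measured positive up-slope.
The static-friction ceiling is μ_s N = 0.56 × 355.4 = 199 N.
Since |163.9| ≤ 199 N, the container remains in static equilibrium and friction takes exactly the required value.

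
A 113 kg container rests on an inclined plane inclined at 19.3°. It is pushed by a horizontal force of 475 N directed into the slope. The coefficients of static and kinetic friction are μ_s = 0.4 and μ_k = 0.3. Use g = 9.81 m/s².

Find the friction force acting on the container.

The horizontal push has a component P sin θ into the surface, so N = m g cos θ + P sin θ = 1046 + 157 = 1203 N.
Parallel to the incline: P cos θ − m g sin θ = 448.3 − 366.4 = 81.92 N; the friction needed to balance this is 81.92 N acting down the slope.
Maximum static friction: μ_s N = 0.4 × 1203 = 481.3 N.
|f_req| = 81.92 ≤ 481.3 N → the container is in equilibrium; friction equals the required value.

f ≈ 81.9 N (down the incline)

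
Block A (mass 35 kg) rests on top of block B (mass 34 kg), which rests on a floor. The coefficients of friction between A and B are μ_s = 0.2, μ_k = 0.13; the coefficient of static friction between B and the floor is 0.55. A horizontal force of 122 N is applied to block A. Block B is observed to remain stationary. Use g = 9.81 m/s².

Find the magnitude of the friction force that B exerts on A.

Normal force at the A–B interface: N₁ = m_A g = 343.4 N.
Maximum static friction on A from B: μ_s N₁ = 0.2×343.4 = 68.67 N.
P = 122 N exceeds that limit, so A slips over B and the interface friction becomes kinetic: f₁ = μ_k N₁ = 0.13×343.4 = 44.6 N.
By Newton's third law B feels 44.6 N forward from A. With B stationary, the floor's static friction on B balances it: f₂ = 44.6 N (well within μ_s(m_A+m_B)g = 372.3 N).

f ≈ 44.6 N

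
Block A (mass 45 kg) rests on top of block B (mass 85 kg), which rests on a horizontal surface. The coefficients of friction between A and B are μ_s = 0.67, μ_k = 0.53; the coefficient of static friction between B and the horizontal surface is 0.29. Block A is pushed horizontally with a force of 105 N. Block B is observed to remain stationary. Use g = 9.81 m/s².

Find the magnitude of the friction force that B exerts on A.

f ≈ 105 N

The normal force B exerts on A is simply A's weight, N₁ = 441.5 N.
Maximum static friction on A from B: μ_s N₁ = 0.67×441.5 = 295.8 N.
Since P = 105 N ≤ 295.8 N, A does not slip on B; friction on A equals P = 105 N.
By Newton's third law B feels 105 N forward from A. With B stationary, the floor's static friction on B balances it: f₂ = 105 N (well within μ_s(m_A+m_B)g = 369.8 N).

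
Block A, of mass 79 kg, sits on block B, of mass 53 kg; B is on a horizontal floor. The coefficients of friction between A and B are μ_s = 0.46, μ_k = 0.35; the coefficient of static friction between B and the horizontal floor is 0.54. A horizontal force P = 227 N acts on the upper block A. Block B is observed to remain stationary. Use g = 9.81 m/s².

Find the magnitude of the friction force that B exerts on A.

f ≈ 227 N

Normal force at the A–B interface: N₁ = m_A g = 775 N.
Maximum static friction on A from B: μ_s N₁ = 0.46×775 = 356.5 N.
P = 227 N is within that limit, so A and B move together (both at rest); the A–B friction is simply f₁ = P = 227 N.
By Newton's third law B feels 227 N forward from A. With B stationary, the floor's static friction on B balances it: f₂ = 227 N (well within μ_s(m_A+m_B)g = 699.3 N).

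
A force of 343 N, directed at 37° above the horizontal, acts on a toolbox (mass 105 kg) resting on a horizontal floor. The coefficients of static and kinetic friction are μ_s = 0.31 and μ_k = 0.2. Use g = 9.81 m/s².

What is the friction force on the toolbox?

N = m g − P sin α = 1030 − 343×sin 37° = 823.6 N.
For equilibrium, f = P cos α = 343×cos 37° = 273.9 N.
The static-friction limit is μ_s N = 255.3 N.
273.9 > 255.3 N → the toolbox slides; f = μ_k N = 0.2×823.6 = 165 N.

f ≈ 165 N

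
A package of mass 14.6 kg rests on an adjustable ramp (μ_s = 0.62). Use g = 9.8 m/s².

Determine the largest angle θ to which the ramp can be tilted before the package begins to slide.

At the slip threshold, m g sin θ = μ_s · m g cos θ, so tan θ = μ_s.
θ_max = arctan(0.62) = 31.8°.

θ_max ≈ 31.8°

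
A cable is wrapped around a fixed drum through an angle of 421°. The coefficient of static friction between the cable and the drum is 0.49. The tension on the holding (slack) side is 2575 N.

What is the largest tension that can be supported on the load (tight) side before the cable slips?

At impending slip the capstan equation gives T₂/T₁ = e^{μβ} with β in radians.
β = 421° × π/180 = 7.348 rad.
e^{μβ} = e^{0.49×7.348} = 36.61.
T₂ = T₁ · e^{μβ} = 2575 × 36.61 = 94300 N.

T_max ≈ 94300 N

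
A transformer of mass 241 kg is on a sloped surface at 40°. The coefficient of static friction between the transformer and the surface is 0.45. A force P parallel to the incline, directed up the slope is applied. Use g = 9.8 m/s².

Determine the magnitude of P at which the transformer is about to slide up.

At impending motion up the slope, friction acts down-slope at its limit: f = μ_s N.
P is parallel to the surface, so N = m g cos θ = 1810 N.
Along the incline: P = m g sin θ + μ_s N = 1520 + 0.45×1810 = 2330 N.

P ≈ 2330 N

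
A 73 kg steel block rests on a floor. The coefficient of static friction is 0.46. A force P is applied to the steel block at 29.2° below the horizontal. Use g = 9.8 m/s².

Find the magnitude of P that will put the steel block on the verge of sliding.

P ≈ 507 N

N = m g + P sin α (the push presses the steel block into the floor).
At impending slip, P cos α = μ_s N = μ_s (m g + P sin α).
Solving: P (cos α − μ_s sin α) = μ_s m g → P = 0.46×715/(cos 29.2° − 0.46 sin 29.2°) = 329/0.6485 = 507 N.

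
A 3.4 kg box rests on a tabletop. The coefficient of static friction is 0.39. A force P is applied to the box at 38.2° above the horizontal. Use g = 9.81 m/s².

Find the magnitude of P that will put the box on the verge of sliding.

N = m g − P sin α (the pull lifts the box).
At impending slip, P cos α = μ_s N = μ_s (m g − P sin α).
Solving: P (cos α + μ_s sin α) = μ_s m g → P = 0.39×33.4/(cos 38.2° + 0.39 sin 38.2°) = 13/1.027 = 12.7 N.

P ≈ 12.7 N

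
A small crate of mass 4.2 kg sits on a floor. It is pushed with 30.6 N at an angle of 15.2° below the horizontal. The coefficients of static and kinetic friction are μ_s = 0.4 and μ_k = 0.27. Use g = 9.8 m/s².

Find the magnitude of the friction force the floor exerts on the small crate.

Vertical equilibrium gives N = m g + P sin α = 49.18 N.
Horizontally, friction must balance P cos α = 29.53 N.
μ_s N = 0.4 × 49.18 = 19.67 N.
The required friction exceeds μ_s N, so the small crate moves and f = μ_k N = 13.3 N.

f ≈ 13.3 N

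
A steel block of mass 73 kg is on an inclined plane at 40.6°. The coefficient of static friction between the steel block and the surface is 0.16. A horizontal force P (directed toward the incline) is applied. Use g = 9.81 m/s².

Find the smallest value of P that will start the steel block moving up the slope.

At impending motion up the slope, friction acts down-slope at its limit: f = μ_s N.
Perpendicular to the incline: N = m g cos θ + P sin θ.
Along the incline: P cos θ = m g sin θ + μ_s N = m g sin θ + μ_s (m g cos θ + P sin θ).
Solving, P (cos θ − μ_s sin θ) = m g (sin θ + μ_s cos θ), so P = 73×9.81×(sin 40.6° + 0.16 cos 40.6°)/(cos 40.6° − 0.16 sin 40.6°) = 716×0.7723/0.6551 = 844 N.

P ≈ 844 N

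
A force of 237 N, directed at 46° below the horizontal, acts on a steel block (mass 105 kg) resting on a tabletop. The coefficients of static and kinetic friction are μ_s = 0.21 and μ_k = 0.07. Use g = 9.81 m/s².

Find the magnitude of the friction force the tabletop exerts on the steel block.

f ≈ 165 N

Vertical equilibrium gives N = m g + P sin α = 1201 N.
Horizontally, friction must balance P cos α = 164.6 N.
The static-friction limit is μ_s N = 252.1 N.
Since 164.6 N does not exceed the limit, the steel block stays at rest and f = 165 N.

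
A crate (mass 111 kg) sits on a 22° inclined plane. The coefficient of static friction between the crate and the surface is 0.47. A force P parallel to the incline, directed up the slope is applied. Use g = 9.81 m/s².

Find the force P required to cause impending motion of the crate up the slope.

At impending motion up the slope, friction acts down-slope at its limit: f = μ_s N.
P is parallel to the surface, so N = m g cos θ = 1010 N.
Along the incline: P = m g sin θ + μ_s N = 408 + 0.47×1010 = 882 N.

P ≈ 882 N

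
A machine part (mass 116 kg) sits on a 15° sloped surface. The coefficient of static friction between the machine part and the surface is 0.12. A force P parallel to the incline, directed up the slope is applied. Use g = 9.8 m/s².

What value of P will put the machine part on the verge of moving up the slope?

P ≈ 426 N

At impending motion up the slope, friction acts down-slope at its limit: f = μ_s N.
P is parallel to the surface, so N = m g cos θ = 1100 N.
Along the incline: P = m g sin θ + μ_s N = 294 + 0.12×1100 = 426 N.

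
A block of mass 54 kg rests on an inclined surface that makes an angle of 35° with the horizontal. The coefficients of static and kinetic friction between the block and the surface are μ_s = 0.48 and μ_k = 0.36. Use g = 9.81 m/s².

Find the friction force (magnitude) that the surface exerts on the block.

The normal reaction is N = m g cos θ = 433.9 N.
Along the slope the weight component is m g sin θ = 303.8 N; friction must supply exactly this, acting up-slope.
Maximum static friction available: μ_s N = 0.48 × 433.9 = 208.3 N.
|303.8| exceeds 208.3 N, so the block slips down-slope; friction is kinetic, f = μ_k N = 0.36×433.9 = 156 N.

f ≈ 156 N (up the incline)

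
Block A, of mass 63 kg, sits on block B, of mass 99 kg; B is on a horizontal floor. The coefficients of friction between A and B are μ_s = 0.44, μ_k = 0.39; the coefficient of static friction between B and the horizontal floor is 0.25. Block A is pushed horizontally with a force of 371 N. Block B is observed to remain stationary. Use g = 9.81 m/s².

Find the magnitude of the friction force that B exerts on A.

Normal force at the A–B interface: N₁ = m_A g = 618 N.
Maximum static friction on A from B: μ_s N₁ = 0.44×618 = 271.9 N.
P = 371 N exceeds that limit, so A slips over B and the interface friction becomes kinetic: f₁ = μ_k N₁ = 0.39×618 = 241 N.
By Newton's third law B feels 241 N forward from A. With B stationary, the floor's static friction on B balances it: f₂ = 241 N (well within μ_s(m_A+m_B)g = 397.3 N).

f ≈ 241 N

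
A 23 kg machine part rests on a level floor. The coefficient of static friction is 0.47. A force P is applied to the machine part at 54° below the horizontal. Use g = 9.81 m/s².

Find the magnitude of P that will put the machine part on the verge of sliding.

N = m g + P sin α (the push presses the machine part into the level floor).
At impending slip, P cos α = μ_s N = μ_s (m g + P sin α).
Solving: P (cos α − μ_s sin α) = μ_s m g → P = 0.47×226/(cos 54° − 0.47 sin 54°) = 106/0.2075 = 511 N.

P ≈ 511 N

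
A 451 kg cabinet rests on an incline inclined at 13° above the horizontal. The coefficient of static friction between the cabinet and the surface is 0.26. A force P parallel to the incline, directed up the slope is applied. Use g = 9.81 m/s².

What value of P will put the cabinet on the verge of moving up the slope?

At impending motion up the slope, friction acts down-slope at its limit: f = μ_s N.
P is parallel to the surface, so N = m g cos θ = 4310 N.
Along the incline: P = m g sin θ + μ_s N = 995 + 0.26×4310 = 2120 N.

P ≈ 2120 N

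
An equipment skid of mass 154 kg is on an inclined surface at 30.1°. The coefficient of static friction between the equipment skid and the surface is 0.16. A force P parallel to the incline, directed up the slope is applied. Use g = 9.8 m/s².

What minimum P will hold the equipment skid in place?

P_min ≈ 548 N

The equipment skid tends to slide down (tan θ > μ_s), so at the point of impending slip friction acts up-slope at its limit: f = μ_s N.
P is parallel to the surface, so N = m g cos θ = 1310 N.
Along the incline: P + μ_s N = m g sin θ, so P = 757 − 0.16×1310 = 548 N.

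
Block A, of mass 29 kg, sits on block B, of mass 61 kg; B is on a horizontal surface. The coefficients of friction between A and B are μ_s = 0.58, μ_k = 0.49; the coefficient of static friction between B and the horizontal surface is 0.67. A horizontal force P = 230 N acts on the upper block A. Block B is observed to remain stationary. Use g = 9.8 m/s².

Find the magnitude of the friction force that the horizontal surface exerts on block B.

Between the blocks, N₁ = m_A g = 284.2 N.
So the A–B interface can sustain at most μ_s N₁ = 164.8 N of static friction.
Since P = 230 N > 164.8 N, A slides on B; the A–B friction is kinetic: f₁ = μ_k N₁ = 0.49×284.2 = 139 N.
B experiences an equal 139 N forward from A (third law). B is in equilibrium, so the floor supplies f₂ = 139 N of static friction (limit μ_s(m_A+m_B)g = 590.9 N, not exceeded).

f ≈ 139 N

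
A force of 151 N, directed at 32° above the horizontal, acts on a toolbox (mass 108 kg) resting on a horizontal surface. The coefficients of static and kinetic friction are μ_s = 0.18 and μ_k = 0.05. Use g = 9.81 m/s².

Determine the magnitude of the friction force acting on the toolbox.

f ≈ 128 N

The vertical component of P reduces the normal force: N = m g − P sin α = 1059 − 80.02 = 979.5 N.
The horizontal driving force is P cos α = 128.1 N, so equilibrium needs friction f = 128.1 N.
μ_s N = 0.18 × 979.5 = 176.3 N.
128.1 ≤ 176.3 N → static; friction equals the required 128 N.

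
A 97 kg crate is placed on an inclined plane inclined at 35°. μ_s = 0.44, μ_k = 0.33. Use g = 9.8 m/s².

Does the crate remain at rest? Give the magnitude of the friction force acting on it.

N = m g cos θ = 779 N.
Down-slope weight component: m g sin θ = 545 N.
μ_s N = 343 N.
545 > 343 N, so it slides; kinetic friction f = μ_k N = 0.33×779 = 257 N.

f ≈ 257 N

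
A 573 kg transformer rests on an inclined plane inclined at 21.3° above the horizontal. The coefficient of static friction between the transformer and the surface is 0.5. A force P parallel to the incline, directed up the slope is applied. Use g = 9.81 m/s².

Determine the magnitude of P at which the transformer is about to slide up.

P ≈ 4660 N

At impending motion up the slope, friction acts down-slope at its limit: f = μ_s N.
P is parallel to the surface, so N = m g cos θ = 5240 N.
Along the incline: P = m g sin θ + μ_s N = 2040 + 0.5×5240 = 4660 N.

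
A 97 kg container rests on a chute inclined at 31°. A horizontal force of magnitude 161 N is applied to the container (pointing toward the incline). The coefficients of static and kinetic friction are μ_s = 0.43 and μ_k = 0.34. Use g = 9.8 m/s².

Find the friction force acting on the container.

f ≈ 352 N (up the incline)

Normal direction: N = m g cos θ + P sin θ = 897.7 N.
Along the incline, the net driving force (taking up-slope positive) is P cos θ − m g sin θ = 138 − 489.6 = -351.6 N, so equilibrium requires friction f = 351.6 N (up-slope).
Maximum static friction: μ_s N = 0.43 × 897.7 = 386 N.
Since 351.6 N is within the 386 N limit, the container stays put and friction is exactly 352 N.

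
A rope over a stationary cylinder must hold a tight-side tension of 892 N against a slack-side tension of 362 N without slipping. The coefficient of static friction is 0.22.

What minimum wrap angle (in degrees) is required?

T₂/T₁ = e^{μβ} → β = ln(T₂/T₁)/μ.
β = ln(892/362)/0.22 = 0.9018/0.22 = 4.099 rad.
In degrees: β = 4.099 × 180/π = 235°.

β_min ≈ 235°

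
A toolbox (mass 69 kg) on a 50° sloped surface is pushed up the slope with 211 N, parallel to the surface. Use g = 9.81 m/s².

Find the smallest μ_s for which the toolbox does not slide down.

N = m g cos θ = 435.1 N.
Friction must make up the shortfall along the incline: f = m g sin θ − P = 518.5 − 211 = 307.5 N.
At the threshold f = μ_s N, so μ_s,min = 307.5/435.1 = 0.707.

μ_s,min ≈ 0.707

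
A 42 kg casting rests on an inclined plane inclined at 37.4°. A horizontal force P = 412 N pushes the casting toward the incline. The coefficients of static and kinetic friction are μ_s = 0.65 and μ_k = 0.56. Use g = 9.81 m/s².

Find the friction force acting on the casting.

The horizontal push has a component P sin θ into the surface, so N = m g cos θ + P sin θ = 327.3 + 250.2 = 577.6 N.
Parallel to the incline: P cos θ − m g sin θ = 327.3 − 250.3 = 77.05 N; the friction needed to balance this is 77.05 N acting down the slope.
The limit of static friction is μ_s N = 375.4 N.
Since 77.05 N is within the 375.4 N limit, the casting stays put and friction is exactly 77 N.

f ≈ 77 N (down the incline)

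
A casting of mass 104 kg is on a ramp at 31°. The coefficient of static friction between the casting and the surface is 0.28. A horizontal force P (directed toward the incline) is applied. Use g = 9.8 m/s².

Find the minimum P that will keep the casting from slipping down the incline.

The casting tends to slide down (tan θ > μ_s), so at the point of impending slip friction acts up-slope at its limit: f = μ_s N.
Perpendicular to the incline: N = m g cos θ + P sin θ.
Along the incline: P cos θ + μ_s N = m g sin θ, i.e. P cos θ + μ_s (m g cos θ + P sin θ) = m g sin θ.
Solving, P (cos θ + μ_s sin θ) = m g (sin θ − μ_s cos θ), so P = 1020×0.275/1.001 = 280 N.

P_min ≈ 280 N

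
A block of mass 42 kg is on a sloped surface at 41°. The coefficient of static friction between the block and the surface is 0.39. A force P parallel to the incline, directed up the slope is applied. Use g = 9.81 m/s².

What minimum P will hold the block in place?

P_min ≈ 149 N

The block tends to slide down (tan θ > μ_s), so at the point of impending slip friction acts up-slope at its limit: f = μ_s N.
P is parallel to the surface, so N = m g cos θ = 311 N.
Along the incline: P + μ_s N = m g sin θ, so P = 270 − 0.39×311 = 149 N.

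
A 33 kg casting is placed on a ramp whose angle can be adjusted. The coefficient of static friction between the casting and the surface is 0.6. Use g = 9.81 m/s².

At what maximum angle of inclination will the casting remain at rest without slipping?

θ_max ≈ 31°

At the slip threshold, m g sin θ = μ_s · m g cos θ, so tan θ = μ_s.
θ_max = arctan(0.6) = 31°.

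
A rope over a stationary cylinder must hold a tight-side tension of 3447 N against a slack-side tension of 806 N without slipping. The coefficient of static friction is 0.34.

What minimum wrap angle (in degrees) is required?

T₂/T₁ = e^{μβ} → β = ln(T₂/T₁)/μ.
β = ln(3447/806)/0.34 = 1.453/0.34 = 4.274 rad.
In degrees: β = 4.274 × 180/π = 245°.

β_min ≈ 245°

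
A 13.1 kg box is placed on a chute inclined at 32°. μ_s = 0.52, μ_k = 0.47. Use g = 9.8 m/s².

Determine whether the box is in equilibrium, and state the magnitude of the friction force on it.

f ≈ 51.2 N

N = m g cos θ = 109 N.
Down-slope weight component: m g sin θ = 68 N.
μ_s N = 56.6 N.
68 > 56.6 N, so it slides; kinetic friction f = μ_k N = 0.47×109 = 51.2 N.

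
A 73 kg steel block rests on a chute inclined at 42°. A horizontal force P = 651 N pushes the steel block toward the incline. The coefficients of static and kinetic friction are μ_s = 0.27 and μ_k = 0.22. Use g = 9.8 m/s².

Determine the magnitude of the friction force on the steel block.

The horizontal push has a component P sin θ into the surface, so N = m g cos θ + P sin θ = 531.6 + 435.6 = 967.2 N.
Along the incline, the net driving force (taking up-slope positive) is P cos θ − m g sin θ = 483.8 − 478.7 = 5.091 N, so equilibrium requires friction f = -5.091 N (down-slope).
The limit of static friction is μ_s N = 261.2 N.
|f_req| = 5.091 ≤ 261.2 N → the steel block is in equilibrium; friction equals the required value.

f ≈ 5.09 N (down the incline)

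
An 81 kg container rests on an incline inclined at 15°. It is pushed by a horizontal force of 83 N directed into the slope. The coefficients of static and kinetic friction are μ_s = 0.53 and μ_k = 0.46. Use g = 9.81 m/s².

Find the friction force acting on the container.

Normal direction: N = m g cos θ + P sin θ = 789 N.
Along the incline, the net driving force (taking up-slope positive) is P cos θ − m g sin θ = 80.17 − 205.7 = -125.5 N, so equilibrium requires friction f = 125.5 N (up-slope).
The limit of static friction is μ_s N = 418.2 N.
|f_req| = 125.5 ≤ 418.2 N → the container is in equilibrium; friction equals the required value.

f ≈ 125 N (up the incline)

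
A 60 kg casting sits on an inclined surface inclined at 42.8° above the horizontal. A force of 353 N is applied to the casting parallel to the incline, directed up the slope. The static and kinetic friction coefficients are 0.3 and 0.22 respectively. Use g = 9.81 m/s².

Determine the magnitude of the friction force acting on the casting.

f ≈ 46.9 N (up the incline)

Perpendicular to the surface, N = m g cos θ = 60·9.81·cos 42.8° = 431.9 N.
Parallel to the incline, ΣF = 0 gives f = m g sin θ − P = 399.9 − 353 = 46.92 N (up-slope positive).
The static-friction ceiling is μ_s N = 0.3 × 431.9 = 129.6 N.
Since |46.92| ≤ 129.6 N, static friction is sufficient; f equals the required value, not μ_s N.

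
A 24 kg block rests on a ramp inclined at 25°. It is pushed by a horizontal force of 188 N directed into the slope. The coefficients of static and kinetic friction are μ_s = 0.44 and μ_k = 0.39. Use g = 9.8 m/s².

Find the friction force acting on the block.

f ≈ 71 N (down the incline)

Resolve perpendicular to the incline: N = m g cos θ + P sin θ = 24×9.8×cos 25° + 188×sin 25° = 292.6 N.
Parallel to the incline: P cos θ − m g sin θ = 170.4 − 99.4 = 70.99 N; the friction needed to balance this is 70.99 N acting down the slope.
Maximum static friction: μ_s N = 0.44 × 292.6 = 128.8 N.
|f_req| = 70.99 ≤ 128.8 N → the block is in equilibrium; friction equals the required value.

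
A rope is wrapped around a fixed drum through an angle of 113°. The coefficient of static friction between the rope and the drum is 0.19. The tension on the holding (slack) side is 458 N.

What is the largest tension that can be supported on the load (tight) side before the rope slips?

At impending slip the capstan equation gives T₂/T₁ = e^{μβ} with β in radians.
β = 113° × π/180 = 1.972 rad.
e^{μβ} = e^{0.19×1.972} = 1.455.
T₂ = T₁ · e^{μβ} = 458 × 1.455 = 666 N.

T_max ≈ 666 N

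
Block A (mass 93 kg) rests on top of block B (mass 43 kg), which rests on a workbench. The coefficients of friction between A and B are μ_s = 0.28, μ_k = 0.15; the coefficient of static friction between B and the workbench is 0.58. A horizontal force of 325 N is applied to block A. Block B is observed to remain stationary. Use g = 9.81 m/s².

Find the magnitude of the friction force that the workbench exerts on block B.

f ≈ 137 N

The normal force B exerts on A is simply A's weight, N₁ = 912.3 N.
Maximum static friction on A from B: μ_s N₁ = 0.28×912.3 = 255.5 N.
Since P = 325 N > 255.5 N, A slides on B; the A–B friction is kinetic: f₁ = μ_k N₁ = 0.15×912.3 = 137 N.
By Newton's third law B feels 137 N forward from A. With B stationary, the floor's static friction on B balances it: f₂ = 137 N (well within μ_s(m_A+m_B)g = 773.8 N).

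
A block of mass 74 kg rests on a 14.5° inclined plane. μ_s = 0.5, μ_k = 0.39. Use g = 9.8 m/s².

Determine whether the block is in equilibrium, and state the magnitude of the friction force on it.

f ≈ 182 N

N = m g cos θ = 702 N.
Down-slope weight component: m g sin θ = 182 N.
μ_s N = 351 N.
182 ≤ 351 N, so it stays put; friction = 182 N.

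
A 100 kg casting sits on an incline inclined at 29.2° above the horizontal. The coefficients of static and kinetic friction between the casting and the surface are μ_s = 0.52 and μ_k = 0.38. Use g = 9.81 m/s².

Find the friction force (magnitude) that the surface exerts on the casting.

f ≈ 325 N (up the incline)

Normal force: N = m g cos θ = 100 × 9.81 × cos 29.2° = 856.3 N.
Along the slope the weight component is m g sin θ = 478.6 N; friction must supply exactly this, acting up-slope.
Maximum static friction available: μ_s N = 0.52 × 856.3 = 445.3 N.
Since |478.6| > 445.3 N, static friction cannot hold it; the casting slides down the incline and kinetic friction applies: f = μ_k N = 0.38 × 856.3 = 325 N.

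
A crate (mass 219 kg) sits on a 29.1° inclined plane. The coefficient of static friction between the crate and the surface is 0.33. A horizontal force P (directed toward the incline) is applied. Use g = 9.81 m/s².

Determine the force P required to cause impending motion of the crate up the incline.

At impending motion up the slope, friction acts down-slope at its limit: f = μ_s N.
Perpendicular to the incline: N = m g cos θ + P sin θ.
Along the incline: P cos θ = m g sin θ + μ_s N = m g sin θ + μ_s (m g cos θ + P sin θ).
Solving, P (cos θ − μ_s sin θ) = m g (sin θ + μ_s cos θ), so P = 219×9.81×(sin 29.1° + 0.33 cos 29.1°)/(cos 29.1° − 0.33 sin 29.1°) = 2150×0.7747/0.7133 = 2330 N.

P ≈ 2330 N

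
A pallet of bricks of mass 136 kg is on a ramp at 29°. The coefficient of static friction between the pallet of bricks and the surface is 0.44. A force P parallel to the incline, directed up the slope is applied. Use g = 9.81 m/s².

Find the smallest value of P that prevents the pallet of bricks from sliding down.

The pallet of bricks tends to slide down (tan θ > μ_s), so at the point of impending slip friction acts up-slope at its limit: f = μ_s N.
P is parallel to the surface, so N = m g cos θ = 1170 N.
Along the incline: P + μ_s N = m g sin θ, so P = 647 − 0.44×1170 = 133 N.

P_min ≈ 133 N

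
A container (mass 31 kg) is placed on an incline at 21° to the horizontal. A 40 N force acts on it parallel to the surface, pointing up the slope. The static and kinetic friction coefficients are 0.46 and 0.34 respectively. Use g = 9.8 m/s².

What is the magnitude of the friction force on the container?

f ≈ 68.9 N (up the incline)

The normal reaction is N = m g cos θ = 283.6 N.
Parallel to the incline, ΣF = 0 gives f = m g sin θ − P = 108.9 − 40 = 68.87 N (up-slope positive).
The static-friction ceiling is μ_s N = 0.46 × 283.6 = 130.5 N.
Since |68.87| ≤ 130.5 N, the container remains in static equilibrium and friction takes exactly the required value.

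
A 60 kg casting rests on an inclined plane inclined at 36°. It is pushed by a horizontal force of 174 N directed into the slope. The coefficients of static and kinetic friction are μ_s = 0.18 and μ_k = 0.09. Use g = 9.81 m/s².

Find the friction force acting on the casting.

f ≈ 52.1 N (up the incline)

The horizontal push has a component P sin θ into the surface, so N = m g cos θ + P sin θ = 476.2 + 102.3 = 578.5 N.
Along the incline, the net driving force (taking up-slope positive) is P cos θ − m g sin θ = 140.8 − 346 = -205.2 N, so equilibrium requires friction f = 205.2 N (up-slope).
The limit of static friction is μ_s N = 104.1 N.
|f_req| = 205.2 > 104.1 N → the casting slides down the incline; f = μ_k N = 0.09 × 578.5 = 52.1 N.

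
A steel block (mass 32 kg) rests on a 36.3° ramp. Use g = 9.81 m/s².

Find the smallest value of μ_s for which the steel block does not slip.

At the slip threshold m g sin θ = μ_s m g cos θ, so μ_s,min = tan θ.
μ_s,min = tan 36.3° = 0.735.

μ_s,min ≈ 0.735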